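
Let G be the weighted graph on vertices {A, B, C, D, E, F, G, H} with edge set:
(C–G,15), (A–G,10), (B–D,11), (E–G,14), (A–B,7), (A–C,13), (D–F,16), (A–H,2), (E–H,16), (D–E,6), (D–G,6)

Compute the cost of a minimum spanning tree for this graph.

Prim's algorithm from B:
Step 1: cheapest edge leaving the tree is A–B (7); add A.
Step 2: cheapest edge leaving the tree is A–H (2); add H.
Step 3: cheapest edge leaving the tree is A–G (10); add G.
Step 4: cheapest edge leaving the tree is D–G (6); add D.
Step 5: cheapest edge leaving the tree is D–E (6); add E.
Step 6: cheapest edge leaving the tree is A–C (13); add C.
Step 7: cheapest edge leaving the tree is D–F (16); add F.
MST edges: A–B, A–H, A–G, D–G, D–E, A–C, D–F; total weight 7+2+10+6+6+13+16 = 60.

60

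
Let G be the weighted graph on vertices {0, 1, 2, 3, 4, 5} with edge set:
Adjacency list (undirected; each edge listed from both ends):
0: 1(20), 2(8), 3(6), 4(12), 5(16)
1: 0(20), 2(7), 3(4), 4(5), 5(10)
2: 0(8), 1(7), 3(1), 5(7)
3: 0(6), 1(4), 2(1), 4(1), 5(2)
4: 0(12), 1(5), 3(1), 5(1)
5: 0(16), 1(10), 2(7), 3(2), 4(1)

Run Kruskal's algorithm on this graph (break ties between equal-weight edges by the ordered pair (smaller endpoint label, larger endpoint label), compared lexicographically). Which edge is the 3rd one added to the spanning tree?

Sort edges by weight, then run Kruskal:
2 3 (1): add — endpoints in different components.
3 4 (1): add — endpoints in different components.
4 5 (1): add — endpoints in different components.
3 5 (2): skip — 3 and 5 already connected.
1 3 (4): add — endpoints in different components.
1 4 (5): skip — 1 and 4 already connected.
0 3 (6): add — endpoints in different components.
The 3rd edge added is 4 5.

4-5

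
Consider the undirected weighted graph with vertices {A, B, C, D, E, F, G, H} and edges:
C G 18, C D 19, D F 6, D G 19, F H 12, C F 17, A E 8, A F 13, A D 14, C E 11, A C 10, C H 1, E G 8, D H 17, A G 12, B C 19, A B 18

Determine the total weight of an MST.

63

Prim's algorithm from F:
Step 1: cheapest edge leaving the tree is D F (6); add D.
Step 2: cheapest edge leaving the tree is F H (12); add H.
Step 3: cheapest edge leaving the tree is C H (1); add C.
Step 4: cheapest edge leaving the tree is A C (10); add A.
Step 5: cheapest edge leaving the tree is A E (8); add E.
Step 6: cheapest edge leaving the tree is E G (8); add G.
Step 7: cheapest edge leaving the tree is A B (18); add B.
MST edges: D F, F H, C H, A C, A E, E G, A B; total weight 6+12+1+10+8+8+18 = 63.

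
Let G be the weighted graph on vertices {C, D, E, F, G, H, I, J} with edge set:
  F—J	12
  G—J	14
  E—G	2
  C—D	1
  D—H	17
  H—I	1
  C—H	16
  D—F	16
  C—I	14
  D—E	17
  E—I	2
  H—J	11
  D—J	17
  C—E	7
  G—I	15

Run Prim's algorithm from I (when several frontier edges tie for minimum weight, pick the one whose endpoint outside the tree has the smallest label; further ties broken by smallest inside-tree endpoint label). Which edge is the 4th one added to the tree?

Grow the tree from I using Prim:
Step 1: cheapest edge leaving the tree is H—I (1); add H.
Step 2: cheapest edge leaving the tree is E—I (2); add E.
Step 3: cheapest edge leaving the tree is E—G (2); add G.
Step 4: cheapest edge leaving the tree is C—E (7); add C.
Step 5: cheapest edge leaving the tree is C—D (1); add D.
Step 6: cheapest edge leaving the tree is H—J (11); add J.
Step 7: cheapest edge leaving the tree is F—J (12); add F.
The 4th edge added is C—E.

C-E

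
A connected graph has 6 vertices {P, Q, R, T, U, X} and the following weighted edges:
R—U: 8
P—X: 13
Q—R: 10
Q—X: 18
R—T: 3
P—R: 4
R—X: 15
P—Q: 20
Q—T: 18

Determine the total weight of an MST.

38

Prim, starting at Q.
Step 1: cheapest edge leaving the tree is Q—R (10); add R.
Step 2: cheapest edge leaving the tree is R—T (3); add T.
Step 3: cheapest edge leaving the tree is P—R (4); add P.
Step 4: cheapest edge leaving the tree is R—U (8); add U.
Step 5: cheapest edge leaving the tree is P—X (13); add X.
MST edges: Q—R, R—T, P—R, R—U, P—X; total weight 10+3+4+8+13 = 38.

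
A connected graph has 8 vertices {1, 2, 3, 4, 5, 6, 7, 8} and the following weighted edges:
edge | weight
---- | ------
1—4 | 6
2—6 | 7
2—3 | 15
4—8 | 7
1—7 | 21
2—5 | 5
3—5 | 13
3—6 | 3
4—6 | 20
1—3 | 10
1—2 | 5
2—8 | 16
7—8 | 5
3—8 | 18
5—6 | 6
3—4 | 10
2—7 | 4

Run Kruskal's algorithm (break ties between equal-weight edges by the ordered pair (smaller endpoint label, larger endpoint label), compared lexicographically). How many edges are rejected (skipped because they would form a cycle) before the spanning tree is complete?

Sort edges by weight, then run Kruskal:
3—6 (3): add — endpoints in different components.
2—7 (4): add — endpoints in different components.
1—2 (5): add — endpoints in different components.
2—5 (5): add — endpoints in different components.
7—8 (5): add — endpoints in different components.
1—4 (6): add — endpoints in different components.
5—6 (6): add — endpoints in different components.
Edges rejected before the tree was complete: 0.

0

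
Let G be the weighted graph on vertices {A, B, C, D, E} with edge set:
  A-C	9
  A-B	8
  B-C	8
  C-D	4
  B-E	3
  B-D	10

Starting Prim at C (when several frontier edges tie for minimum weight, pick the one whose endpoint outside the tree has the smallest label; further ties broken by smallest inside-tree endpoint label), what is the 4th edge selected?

Prim, starting at C.
Step 1: frontier [C-D 4, B-C 8, A-C 9] → take C-D (4); add D.
Step 2: frontier [B-C 8, A-C 9, B-D 10] → take B-C (8); add B.
Step 3: frontier [B-E 3, A-B 8, A-C 9] → take B-E (3); add E.
Step 4: frontier [A-B 8, A-C 9] → take A-B (8); add A.
The 4th edge added is A-B.

A-B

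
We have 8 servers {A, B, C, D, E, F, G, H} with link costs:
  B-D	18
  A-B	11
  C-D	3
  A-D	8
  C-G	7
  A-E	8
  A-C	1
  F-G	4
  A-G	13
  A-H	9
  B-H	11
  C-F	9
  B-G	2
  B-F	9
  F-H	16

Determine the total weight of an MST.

34

Prim, starting at B.
Step 1: cheapest edge leaving the tree is B-G (2); add G.
Step 2: cheapest edge leaving the tree is F-G (4); add F.
Step 3: cheapest edge leaving the tree is C-G (7); add C.
Step 4: cheapest edge leaving the tree is A-C (1); add A.
Step 5: cheapest edge leaving the tree is C-D (3); add D.
Step 6: cheapest edge leaving the tree is A-E (8); add E.
Step 7: cheapest edge leaving the tree is A-H (9); add H.
MST edges: B-G, F-G, C-G, A-C, C-D, A-E, A-H; total weight 2+4+7+1+3+8+9 = 34.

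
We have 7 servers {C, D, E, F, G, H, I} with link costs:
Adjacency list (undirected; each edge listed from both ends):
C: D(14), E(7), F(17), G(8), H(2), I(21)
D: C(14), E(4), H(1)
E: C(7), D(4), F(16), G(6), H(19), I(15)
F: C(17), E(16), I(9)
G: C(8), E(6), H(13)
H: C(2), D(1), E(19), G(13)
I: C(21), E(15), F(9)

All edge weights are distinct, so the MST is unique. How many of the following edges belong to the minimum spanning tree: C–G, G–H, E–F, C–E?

Sort edges by weight, then run Kruskal:
D–H (1): add. Components now {C} {D,H} {E} {F} {G} {I}
C–H (2): add. Components now {C,D,H} {E} {F} {G} {I}
D–E (4): add. Components now {C,D,E,H} {F} {G} {I}
E–G (6): add. Components now {C,D,E,G,H} {F} {I}
C–E (7): skip — C and E already connected.
C–G (8): skip — C and G already connected.
F–I (9): add. Components now {C,D,E,G,H} {F,I}
G–H (13): skip — G and H already connected.
C–D (14): skip — C and D already connected.
E–I (15): add. Components now {C,D,E,F,G,H,I}
MST edge set: {D–H, C–H, D–E, E–G, F–I, E–I}.
Of the listed edges, {} are in the MST → 0.

0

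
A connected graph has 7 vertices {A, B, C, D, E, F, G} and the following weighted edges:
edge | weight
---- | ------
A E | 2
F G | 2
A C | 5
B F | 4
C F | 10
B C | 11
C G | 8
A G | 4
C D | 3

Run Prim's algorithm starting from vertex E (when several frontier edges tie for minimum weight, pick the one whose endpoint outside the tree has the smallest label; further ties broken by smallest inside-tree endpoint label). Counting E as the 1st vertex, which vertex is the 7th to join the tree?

D

Prim, starting at E.
Step 1: cheapest edge leaving the tree is A E (2); add A.
Step 2: cheapest edge leaving the tree is A G (4); add G.
Step 3: cheapest edge leaving the tree is F G (2); add F.
Step 4: cheapest edge leaving the tree is B F (4); add B.
Step 5: cheapest edge leaving the tree is A C (5); add C.
Step 6: cheapest edge leaving the tree is C D (3); add D.
Vertex order: E, A, G, F, B, C, D. The 7th vertex is D.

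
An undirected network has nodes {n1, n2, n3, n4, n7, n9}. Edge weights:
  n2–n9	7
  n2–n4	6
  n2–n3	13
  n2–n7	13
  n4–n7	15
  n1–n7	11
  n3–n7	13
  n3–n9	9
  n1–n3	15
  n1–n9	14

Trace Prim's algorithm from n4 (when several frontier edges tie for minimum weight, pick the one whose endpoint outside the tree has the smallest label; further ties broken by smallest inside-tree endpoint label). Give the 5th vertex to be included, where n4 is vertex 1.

Prim, starting at n4.
Step 1: cheapest edge leaving the tree is n2–n4 (6); add n2.
Step 2: cheapest edge leaving the tree is n2–n9 (7); add n9.
Step 3: cheapest edge leaving the tree is n3–n9 (9); add n3.
Step 4: cheapest edge leaving the tree is n2–n7 (13); add n7.
Step 5: cheapest edge leaving the tree is n1–n7 (11); add n1.
Vertex order: n4, n2, n9, n3, n7, n1. The 5th vertex is n7.

n7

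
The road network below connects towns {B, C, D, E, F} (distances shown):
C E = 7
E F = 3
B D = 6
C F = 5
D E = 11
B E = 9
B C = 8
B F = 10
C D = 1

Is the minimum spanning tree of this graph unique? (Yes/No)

Kruskal: consider edges lightest-first.
C D (1): add — endpoints in different components.
E F (3): add — endpoints in different components.
C F (5): add — endpoints in different components.
B D (6): add — endpoints in different components.
Every non-tree edge has weight strictly greater than the heaviest edge on the tree path between its endpoints, so the MST is unique.

Yes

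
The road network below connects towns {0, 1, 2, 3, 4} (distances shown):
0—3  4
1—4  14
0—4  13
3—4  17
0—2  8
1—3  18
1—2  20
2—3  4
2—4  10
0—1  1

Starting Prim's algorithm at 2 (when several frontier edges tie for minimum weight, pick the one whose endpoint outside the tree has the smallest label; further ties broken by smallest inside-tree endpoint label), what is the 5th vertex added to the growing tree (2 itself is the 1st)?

Prim's algorithm from 2:
Step 1: frontier [2—3 4, 0—2 8, 2—4 10, 1—2 20] → take 2—3 (4); add 3.
Step 2: frontier [0—2 8, 2—4 10, 1—2 20, 0—3 4, 3—4 17, 1—3 18] → take 0—3 (4); add 0.
Step 3: frontier [0—1 1, 0—4 13, 2—4 10, 1—2 20, 3—4 17, 1—3 18] → take 0—1 (1); add 1.
Step 4: frontier [0—4 13, 1—4 14, 2—4 10, 3—4 17] → take 2—4 (10); add 4.
Vertex order: 2, 3, 0, 1, 4. The 5th vertex is 4.

4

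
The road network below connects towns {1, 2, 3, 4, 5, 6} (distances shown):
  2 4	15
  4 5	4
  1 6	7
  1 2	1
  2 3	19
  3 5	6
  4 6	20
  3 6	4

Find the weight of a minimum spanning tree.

22

Sort edges by weight, then run Kruskal:
1 2 (1): add — endpoints in different components.
3 6 (4): add — endpoints in different components.
4 5 (4): add — endpoints in different components.
3 5 (6): add — endpoints in different components.
1 6 (7): add — endpoints in different components.
MST edges: 1 2, 3 6, 4 5, 3 5, 1 6; total weight 1+4+4+6+7 = 22.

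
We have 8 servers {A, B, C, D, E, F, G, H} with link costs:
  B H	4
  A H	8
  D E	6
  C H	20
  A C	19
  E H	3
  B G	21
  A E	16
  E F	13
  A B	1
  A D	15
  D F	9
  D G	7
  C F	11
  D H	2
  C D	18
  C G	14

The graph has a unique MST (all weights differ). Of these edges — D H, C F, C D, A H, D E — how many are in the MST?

Kruskal's algorithm — process edges by increasing weight (ties by edge label):
A B (1): add — endpoints in different components.
D H (2): add — endpoints in different components.
E H (3): add — endpoints in different components.
B H (4): add — endpoints in different components.
D E (6): skip — D and E already connected.
D G (7): add — endpoints in different components.
A H (8): skip — A and H already connected.
D F (9): add — endpoints in different components.
C F (11): add — endpoints in different components.
MST edge set: {A B, D H, E H, B H, D G, D F, C F}.
Of the listed edges, {D H, C F} are in the MST → 2.

2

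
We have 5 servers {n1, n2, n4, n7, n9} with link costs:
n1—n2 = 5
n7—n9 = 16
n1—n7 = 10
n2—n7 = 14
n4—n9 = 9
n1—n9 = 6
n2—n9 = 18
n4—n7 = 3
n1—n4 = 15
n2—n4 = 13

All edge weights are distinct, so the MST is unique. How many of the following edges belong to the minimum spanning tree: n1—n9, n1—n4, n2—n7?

Sort edges by weight, then run Kruskal:
n4—n7 (3): add. Components now {n1} {n2} {n4,n7} {n9}
n1—n2 (5): add. Components now {n1,n2} {n4,n7} {n9}
n1—n9 (6): add. Components now {n1,n2,n9} {n4,n7}
n4—n9 (9): add. Components now {n1,n2,n4,n7,n9}
MST edge set: {n4—n7, n1—n2, n1—n9, n4—n9}.
Of the listed edges, {n1—n9} are in the MST → 1.

1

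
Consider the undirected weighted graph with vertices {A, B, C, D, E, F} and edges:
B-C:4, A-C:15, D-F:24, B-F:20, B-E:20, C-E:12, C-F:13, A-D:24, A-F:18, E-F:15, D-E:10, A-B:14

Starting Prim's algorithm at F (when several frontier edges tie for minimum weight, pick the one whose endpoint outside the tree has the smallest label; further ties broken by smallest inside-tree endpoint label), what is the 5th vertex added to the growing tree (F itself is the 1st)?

Prim's algorithm from F:
Step 1: cheapest edge leaving the tree is C-F (13); add C.
Step 2: cheapest edge leaving the tree is B-C (4); add B.
Step 3: cheapest edge leaving the tree is C-E (12); add E.
Step 4: cheapest edge leaving the tree is D-E (10); add D.
Step 5: cheapest edge leaving the tree is A-B (14); add A.
Vertex order: F, C, B, E, D, A. The 5th vertex is D.

D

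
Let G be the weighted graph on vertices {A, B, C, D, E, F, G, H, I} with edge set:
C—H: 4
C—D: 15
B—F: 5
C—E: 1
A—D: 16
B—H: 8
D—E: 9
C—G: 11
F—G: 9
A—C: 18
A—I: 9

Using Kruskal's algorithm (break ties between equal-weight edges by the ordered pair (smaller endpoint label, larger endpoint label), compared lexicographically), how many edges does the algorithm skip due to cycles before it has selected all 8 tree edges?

2

Sort edges by weight, then run Kruskal:
C—E (1): add — endpoints in different components.
C—H (4): add — endpoints in different components.
B—F (5): add — endpoints in different components.
B—H (8): add — endpoints in different components.
A—I (9): add — endpoints in different components.
D—E (9): add — endpoints in different components.
F—G (9): add — endpoints in different components.
C—G (11): skip — C and G already connected.
C—D (15): skip — C and D already connected.
A—D (16): add — endpoints in different components.
Edges rejected before the tree was complete: 2.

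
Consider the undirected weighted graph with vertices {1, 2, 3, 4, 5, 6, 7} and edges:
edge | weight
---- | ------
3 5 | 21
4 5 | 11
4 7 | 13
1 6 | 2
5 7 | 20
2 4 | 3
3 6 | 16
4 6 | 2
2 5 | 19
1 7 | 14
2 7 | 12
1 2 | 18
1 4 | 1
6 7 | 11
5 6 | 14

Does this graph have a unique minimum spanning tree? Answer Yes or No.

No

Kruskal's algorithm — process edges by increasing weight (ties by edge label):
1 4 (1): add — endpoints in different components.
1 6 (2): add — endpoints in different components.
4 6 (2): skip — 4 and 6 already connected.
2 4 (3): add — endpoints in different components.
4 5 (11): add — endpoints in different components.
6 7 (11): add — endpoints in different components.
2 7 (12): skip — 2 and 7 already connected.
4 7 (13): skip — 4 and 7 already connected.
1 7 (14): skip — 1 and 7 already connected.
5 6 (14): skip — 5 and 6 already connected.
3 6 (16): add — endpoints in different components.
Non-tree edge 4 6 has weight 2, equal to the heaviest edge on its tree cycle — swapping gives another MST of the same weight. Not unique.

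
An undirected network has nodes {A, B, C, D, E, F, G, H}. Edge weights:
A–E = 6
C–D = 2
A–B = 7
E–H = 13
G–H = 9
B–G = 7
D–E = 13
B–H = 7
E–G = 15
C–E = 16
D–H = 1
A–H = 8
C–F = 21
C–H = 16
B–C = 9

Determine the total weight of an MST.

Sort edges by weight, then run Kruskal:
D–H (1): add — endpoints in different components.
C–D (2): add — endpoints in different components.
A–E (6): add — endpoints in different components.
A–B (7): add — endpoints in different components.
B–G (7): add — endpoints in different components.
B–H (7): add — endpoints in different components.
A–H (8): skip — A and H already connected.
B–C (9): skip — B and C already connected.
G–H (9): skip — G and H already connected.
D–E (13): skip — D and E already connected.
E–H (13): skip — E and H already connected.
E–G (15): skip — E and G already connected.
C–E (16): skip — C and E already connected.
C–H (16): skip — C and H already connected.
C–F (21): add — endpoints in different components.
MST edges: D–H, C–D, A–E, A–B, B–G, B–H, C–F; total weight 1+2+6+7+7+7+21 = 51.

51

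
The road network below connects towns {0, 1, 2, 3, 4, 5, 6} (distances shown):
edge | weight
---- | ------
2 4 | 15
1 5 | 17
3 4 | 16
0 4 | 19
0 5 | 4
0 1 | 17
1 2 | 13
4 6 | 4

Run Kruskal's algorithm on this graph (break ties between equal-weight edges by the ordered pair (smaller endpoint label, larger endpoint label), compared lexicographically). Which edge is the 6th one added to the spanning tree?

0-1

Sort edges by weight, then run Kruskal:
0 5 (4): add. Components now {0,5} {1} {2} {3} {4} {6}
4 6 (4): add. Components now {0,5} {1} {2} {3} {4,6}
1 2 (13): add. Components now {0,5} {1,2} {3} {4,6}
2 4 (15): add. Components now {0,5} {1,2,4,6} {3}
3 4 (16): add. Components now {0,5} {1,2,3,4,6}
0 1 (17): add. Components now {0,1,2,3,4,5,6}
The 6th edge added is 0 1.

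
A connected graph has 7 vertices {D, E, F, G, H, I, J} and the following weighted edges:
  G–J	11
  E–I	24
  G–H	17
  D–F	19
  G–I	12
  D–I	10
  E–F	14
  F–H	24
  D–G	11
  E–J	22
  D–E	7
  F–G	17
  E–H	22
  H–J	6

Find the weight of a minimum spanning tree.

Grow the tree from H using Prim:
Step 1: cheapest edge leaving the tree is H–J (6); add J.
Step 2: cheapest edge leaving the tree is G–J (11); add G.
Step 3: cheapest edge leaving the tree is D–G (11); add D.
Step 4: cheapest edge leaving the tree is D–E (7); add E.
Step 5: cheapest edge leaving the tree is D–I (10); add I.
Step 6: cheapest edge leaving the tree is E–F (14); add F.
MST edges: H–J, G–J, D–G, D–E, D–I, E–F; total weight 6+11+11+7+10+14 = 59.

59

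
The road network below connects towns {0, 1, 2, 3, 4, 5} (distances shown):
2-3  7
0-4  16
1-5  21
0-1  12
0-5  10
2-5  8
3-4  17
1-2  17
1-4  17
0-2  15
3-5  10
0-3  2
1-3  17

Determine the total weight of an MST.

Prim, starting at 3.
Step 1: cheapest edge leaving the tree is 0-3 (2); add 0.
Step 2: cheapest edge leaving the tree is 2-3 (7); add 2.
Step 3: cheapest edge leaving the tree is 2-5 (8); add 5.
Step 4: cheapest edge leaving the tree is 0-1 (12); add 1.
Step 5: cheapest edge leaving the tree is 0-4 (16); add 4.
MST edges: 0-3, 2-3, 2-5, 0-1, 0-4; total weight 2+7+8+12+16 = 45.

45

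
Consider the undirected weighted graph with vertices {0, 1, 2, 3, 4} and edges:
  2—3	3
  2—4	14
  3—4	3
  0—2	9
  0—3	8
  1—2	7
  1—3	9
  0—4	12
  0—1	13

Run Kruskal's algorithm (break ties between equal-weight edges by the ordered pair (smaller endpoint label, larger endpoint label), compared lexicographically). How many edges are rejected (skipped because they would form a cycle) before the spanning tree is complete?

0

Kruskal: consider edges lightest-first.
2—3 (3): add. Components now {0} {1} {2,3} {4}
3—4 (3): add. Components now {0} {1} {2,3,4}
1—2 (7): add. Components now {0} {1,2,3,4}
0—3 (8): add. Components now {0,1,2,3,4}
Edges rejected before the tree was complete: 0.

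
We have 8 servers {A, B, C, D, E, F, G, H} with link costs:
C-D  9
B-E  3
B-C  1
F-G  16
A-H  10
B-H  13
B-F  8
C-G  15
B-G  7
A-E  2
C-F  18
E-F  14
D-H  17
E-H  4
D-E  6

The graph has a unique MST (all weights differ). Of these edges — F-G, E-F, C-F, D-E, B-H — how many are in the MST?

Sort edges by weight, then run Kruskal:
B-C (1): add — endpoints in different components.
A-E (2): add — endpoints in different components.
B-E (3): add — endpoints in different components.
E-H (4): add — endpoints in different components.
D-E (6): add — endpoints in different components.
B-G (7): add — endpoints in different components.
B-F (8): add — endpoints in different components.
MST edge set: {B-C, A-E, B-E, E-H, D-E, B-G, B-F}.
Of the listed edges, {D-E} are in the MST → 1.

1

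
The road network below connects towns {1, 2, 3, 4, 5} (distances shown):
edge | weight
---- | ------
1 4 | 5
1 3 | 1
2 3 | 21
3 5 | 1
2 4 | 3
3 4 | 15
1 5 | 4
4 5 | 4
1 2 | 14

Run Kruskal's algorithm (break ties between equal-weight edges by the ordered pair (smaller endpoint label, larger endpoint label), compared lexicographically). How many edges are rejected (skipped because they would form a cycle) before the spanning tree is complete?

1

Kruskal's algorithm — process edges by increasing weight (ties by edge label):
1 3 (1): add. Components now {1,3} {2} {4} {5}
3 5 (1): add. Components now {1,3,5} {2} {4}
2 4 (3): add. Components now {1,3,5} {2,4}
1 5 (4): skip — 1 and 5 already connected.
4 5 (4): add. Components now {1,2,3,4,5}
Edges rejected before the tree was complete: 1.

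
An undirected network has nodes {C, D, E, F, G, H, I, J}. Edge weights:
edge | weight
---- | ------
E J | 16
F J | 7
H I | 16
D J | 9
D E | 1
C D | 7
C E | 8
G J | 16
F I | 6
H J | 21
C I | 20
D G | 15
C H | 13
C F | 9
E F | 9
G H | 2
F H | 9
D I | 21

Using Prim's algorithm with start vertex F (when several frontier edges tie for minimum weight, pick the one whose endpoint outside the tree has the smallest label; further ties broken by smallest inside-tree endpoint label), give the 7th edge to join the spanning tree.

G-H

Grow the tree from F using Prim:
Step 1: cheapest edge leaving the tree is F I (6); add I.
Step 2: cheapest edge leaving the tree is F J (7); add J.
Step 3: cheapest edge leaving the tree is C F (9); add C.
Step 4: cheapest edge leaving the tree is C D (7); add D.
Step 5: cheapest edge leaving the tree is D E (1); add E.
Step 6: cheapest edge leaving the tree is F H (9); add H.
Step 7: cheapest edge leaving the tree is G H (2); add G.
The 7th edge added is G H.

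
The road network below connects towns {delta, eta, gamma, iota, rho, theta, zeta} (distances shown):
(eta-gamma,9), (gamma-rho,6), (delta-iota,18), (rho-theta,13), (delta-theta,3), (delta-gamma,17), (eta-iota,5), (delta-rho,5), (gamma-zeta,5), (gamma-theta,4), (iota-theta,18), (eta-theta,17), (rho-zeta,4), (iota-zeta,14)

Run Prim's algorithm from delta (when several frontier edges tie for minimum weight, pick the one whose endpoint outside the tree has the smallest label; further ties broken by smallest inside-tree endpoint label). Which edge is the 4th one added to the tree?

Prim, starting at delta.
Step 1: cheapest edge leaving the tree is delta-theta (3); add theta.
Step 2: cheapest edge leaving the tree is gamma-theta (4); add gamma.
Step 3: cheapest edge leaving the tree is delta-rho (5); add rho.
Step 4: cheapest edge leaving the tree is rho-zeta (4); add zeta.
Step 5: cheapest edge leaving the tree is eta-gamma (9); add eta.
Step 6: cheapest edge leaving the tree is eta-iota (5); add iota.
The 4th edge added is rho-zeta.

rho-zeta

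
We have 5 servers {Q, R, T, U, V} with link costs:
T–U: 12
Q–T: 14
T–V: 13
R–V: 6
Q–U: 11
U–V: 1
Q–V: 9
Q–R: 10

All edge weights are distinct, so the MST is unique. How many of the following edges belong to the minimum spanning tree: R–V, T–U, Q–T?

2

Sort edges by weight, then run Kruskal:
U–V (1): add — endpoints in different components.
R–V (6): add — endpoints in different components.
Q–V (9): add — endpoints in different components.
Q–R (10): skip — Q and R already connected.
Q–U (11): skip — Q and U already connected.
T–U (12): add — endpoints in different components.
MST edge set: {U–V, R–V, Q–V, T–U}.
Of the listed edges, {R–V, T–U} are in the MST → 2.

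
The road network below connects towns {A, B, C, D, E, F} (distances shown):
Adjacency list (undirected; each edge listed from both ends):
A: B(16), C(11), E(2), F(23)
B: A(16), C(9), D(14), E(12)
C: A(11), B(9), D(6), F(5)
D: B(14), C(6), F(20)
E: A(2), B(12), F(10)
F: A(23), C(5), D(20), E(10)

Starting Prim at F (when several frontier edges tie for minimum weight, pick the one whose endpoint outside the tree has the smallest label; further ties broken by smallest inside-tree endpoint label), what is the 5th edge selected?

A-E

Grow the tree from F using Prim:
Step 1: cheapest edge leaving the tree is C-F (5); add C.
Step 2: cheapest edge leaving the tree is C-D (6); add D.
Step 3: cheapest edge leaving the tree is B-C (9); add B.
Step 4: cheapest edge leaving the tree is E-F (10); add E.
Step 5: cheapest edge leaving the tree is A-E (2); add A.
The 5th edge added is A-E.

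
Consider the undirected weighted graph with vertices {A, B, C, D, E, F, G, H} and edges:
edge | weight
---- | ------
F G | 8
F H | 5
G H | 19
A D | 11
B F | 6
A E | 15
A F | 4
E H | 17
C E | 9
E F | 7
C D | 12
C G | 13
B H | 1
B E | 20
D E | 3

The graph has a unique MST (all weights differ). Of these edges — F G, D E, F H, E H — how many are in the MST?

3

Sort edges by weight, then run Kruskal:
B H (1): add — endpoints in different components.
D E (3): add — endpoints in different components.
A F (4): add — endpoints in different components.
F H (5): add — endpoints in different components.
B F (6): skip — B and F already connected.
E F (7): add — endpoints in different components.
F G (8): add — endpoints in different components.
C E (9): add — endpoints in different components.
MST edge set: {B H, D E, A F, F H, E F, F G, C E}.
Of the listed edges, {F G, D E, F H} are in the MST → 3.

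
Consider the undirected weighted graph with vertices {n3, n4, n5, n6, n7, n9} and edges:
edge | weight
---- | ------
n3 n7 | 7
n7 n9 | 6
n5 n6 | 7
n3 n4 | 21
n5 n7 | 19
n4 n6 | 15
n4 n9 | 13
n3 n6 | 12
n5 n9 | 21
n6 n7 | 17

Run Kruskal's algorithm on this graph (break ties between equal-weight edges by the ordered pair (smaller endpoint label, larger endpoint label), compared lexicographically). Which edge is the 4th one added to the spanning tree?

n3-n6

Sort edges by weight, then run Kruskal:
n7 n9 (6): add — endpoints in different components.
n3 n7 (7): add — endpoints in different components.
n5 n6 (7): add — endpoints in different components.
n3 n6 (12): add — endpoints in different components.
n4 n9 (13): add — endpoints in different components.
The 4th edge added is n3 n6.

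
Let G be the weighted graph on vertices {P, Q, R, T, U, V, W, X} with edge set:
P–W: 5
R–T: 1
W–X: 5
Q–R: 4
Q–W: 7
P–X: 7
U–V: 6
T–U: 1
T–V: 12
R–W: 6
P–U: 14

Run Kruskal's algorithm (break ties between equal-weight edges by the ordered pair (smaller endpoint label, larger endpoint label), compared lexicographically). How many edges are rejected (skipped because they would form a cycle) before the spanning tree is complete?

Kruskal: consider edges lightest-first.
R–T (1): add — endpoints in different components.
T–U (1): add — endpoints in different components.
Q–R (4): add — endpoints in different components.
P–W (5): add — endpoints in different components.
W–X (5): add — endpoints in different components.
R–W (6): add — endpoints in different components.
U–V (6): add — endpoints in different components.
Edges rejected before the tree was complete: 0.

0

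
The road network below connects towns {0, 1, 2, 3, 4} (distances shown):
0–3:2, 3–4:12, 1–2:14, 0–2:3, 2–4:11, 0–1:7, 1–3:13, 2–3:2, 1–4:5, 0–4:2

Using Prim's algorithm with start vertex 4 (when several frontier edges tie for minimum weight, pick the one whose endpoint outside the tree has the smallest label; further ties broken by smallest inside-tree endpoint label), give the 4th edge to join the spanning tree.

Prim's algorithm from 4:
Step 1: frontier [0–4 2, 1–4 5, 2–4 11, 3–4 12] → take 0–4 (2); add 0.
Step 2: frontier [0–3 2, 0–2 3, 0–1 7, 1–4 5, 2–4 11, 3–4 12] → take 0–3 (2); add 3.
Step 3: frontier [0–2 3, 0–1 7, 2–3 2, 1–3 13, 1–4 5, 2–4 11] → take 2–3 (2); add 2.
Step 4: frontier [0–1 7, 1–2 14, 1–3 13, 1–4 5] → take 1–4 (5); add 1.
The 4th edge added is 1–4.

1-4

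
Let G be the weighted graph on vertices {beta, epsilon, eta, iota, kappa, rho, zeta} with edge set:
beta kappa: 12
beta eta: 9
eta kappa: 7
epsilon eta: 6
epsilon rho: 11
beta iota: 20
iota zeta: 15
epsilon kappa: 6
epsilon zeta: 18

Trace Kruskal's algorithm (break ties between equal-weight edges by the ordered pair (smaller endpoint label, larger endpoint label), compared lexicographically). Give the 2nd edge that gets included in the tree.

Sort edges by weight, then run Kruskal:
epsilon eta (6): add. Components now {epsilon,eta} {beta} {iota} {kappa} {rho} {zeta}
epsilon kappa (6): add. Components now {epsilon,eta,kappa} {beta} {iota} {rho} {zeta}
eta kappa (7): skip — eta and kappa already connected.
beta eta (9): add. Components now {beta,epsilon,eta,kappa} {iota} {rho} {zeta}
epsilon rho (11): add. Components now {beta,epsilon,eta,kappa,rho} {iota} {zeta}
beta kappa (12): skip — beta and kappa already connected.
iota zeta (15): add. Components now {beta,epsilon,eta,kappa,rho} {iota,zeta}
epsilon zeta (18): add. Components now {beta,epsilon,eta,iota,kappa,rho,zeta}
The 2nd edge added is epsilon kappa.

epsilon-kappa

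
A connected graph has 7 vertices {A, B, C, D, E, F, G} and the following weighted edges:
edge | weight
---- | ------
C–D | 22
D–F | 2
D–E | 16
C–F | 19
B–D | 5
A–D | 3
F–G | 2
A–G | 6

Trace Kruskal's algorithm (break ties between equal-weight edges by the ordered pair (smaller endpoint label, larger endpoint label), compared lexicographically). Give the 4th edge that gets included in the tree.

B-D

Sort edges by weight, then run Kruskal:
D–F (2): add — endpoints in different components.
F–G (2): add — endpoints in different components.
A–D (3): add — endpoints in different components.
B–D (5): add — endpoints in different components.
A–G (6): skip — A and G already connected.
D–E (16): add — endpoints in different components.
C–F (19): add — endpoints in different components.
The 4th edge added is B–D.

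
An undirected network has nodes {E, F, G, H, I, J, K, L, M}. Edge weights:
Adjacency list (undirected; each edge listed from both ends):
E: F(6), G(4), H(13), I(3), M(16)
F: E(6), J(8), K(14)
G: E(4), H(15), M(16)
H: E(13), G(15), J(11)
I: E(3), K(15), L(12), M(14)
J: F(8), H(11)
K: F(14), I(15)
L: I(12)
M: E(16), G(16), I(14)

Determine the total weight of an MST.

Prim, starting at F.
Step 1: cheapest edge leaving the tree is E F (6); add E.
Step 2: cheapest edge leaving the tree is E I (3); add I.
Step 3: cheapest edge leaving the tree is E G (4); add G.
Step 4: cheapest edge leaving the tree is F J (8); add J.
Step 5: cheapest edge leaving the tree is H J (11); add H.
Step 6: cheapest edge leaving the tree is I L (12); add L.
Step 7: cheapest edge leaving the tree is F K (14); add K.
Step 8: cheapest edge leaving the tree is I M (14); add M.
MST edges: E F, E I, E G, F J, H J, I L, F K, I M; total weight 6+3+4+8+11+12+14+14 = 72.

72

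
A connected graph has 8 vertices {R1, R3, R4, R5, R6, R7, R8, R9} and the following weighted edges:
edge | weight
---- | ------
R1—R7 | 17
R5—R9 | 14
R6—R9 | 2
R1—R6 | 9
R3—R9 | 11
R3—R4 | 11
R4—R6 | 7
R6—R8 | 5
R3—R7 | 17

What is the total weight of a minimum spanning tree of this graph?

Kruskal: consider edges lightest-first.
R6—R9 (2): add — endpoints in different components.
R6—R8 (5): add — endpoints in different components.
R4—R6 (7): add — endpoints in different components.
R1—R6 (9): add — endpoints in different components.
R3—R4 (11): add — endpoints in different components.
R3—R9 (11): skip — R9 and R3 already connected.
R5—R9 (14): add — endpoints in different components.
R1—R7 (17): add — endpoints in different components.
MST edges: R6—R9, R6—R8, R4—R6, R1—R6, R3—R4, R5—R9, R1—R7; total weight 2+5+7+9+11+14+17 = 65.

65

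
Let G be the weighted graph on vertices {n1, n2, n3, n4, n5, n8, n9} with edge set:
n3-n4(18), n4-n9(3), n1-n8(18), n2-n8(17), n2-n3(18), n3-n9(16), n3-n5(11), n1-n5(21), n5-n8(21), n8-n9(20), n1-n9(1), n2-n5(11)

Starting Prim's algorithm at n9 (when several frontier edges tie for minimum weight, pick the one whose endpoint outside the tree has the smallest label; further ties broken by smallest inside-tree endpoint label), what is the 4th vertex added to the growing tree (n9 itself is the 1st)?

n3

Prim's algorithm from n9:
Step 1: frontier [n1-n9 1, n4-n9 3, n3-n9 16, n8-n9 20] → take n1-n9 (1); add n1.
Step 2: frontier [n1-n8 18, n1-n5 21, n4-n9 3, n3-n9 16, n8-n9 20] → take n4-n9 (3); add n4.
Step 3: frontier [n1-n8 18, n1-n5 21, n3-n4 18, n3-n9 16, n8-n9 20] → take n3-n9 (16); add n3.
Step 4: frontier [n1-n8 18, n1-n5 21, n3-n5 11, n2-n3 18, n8-n9 20] → take n3-n5 (11); add n5.
Step 5: frontier [n1-n8 18, n2-n3 18, n2-n5 11, n5-n8 21, n8-n9 20] → take n2-n5 (11); add n2.
Step 6: frontier [n1-n8 18, n2-n8 17, n5-n8 21, n8-n9 20] → take n2-n8 (17); add n8.
Vertex order: n9, n1, n4, n3, n5, n2, n8. The 4th vertex is n3.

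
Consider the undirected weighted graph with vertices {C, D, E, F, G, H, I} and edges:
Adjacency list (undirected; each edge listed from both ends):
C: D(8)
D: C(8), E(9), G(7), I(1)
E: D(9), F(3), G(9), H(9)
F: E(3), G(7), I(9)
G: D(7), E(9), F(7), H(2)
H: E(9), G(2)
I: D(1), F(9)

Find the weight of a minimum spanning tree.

Kruskal: consider edges lightest-first.
D—I (1): add — endpoints in different components.
G—H (2): add — endpoints in different components.
E—F (3): add — endpoints in different components.
D—G (7): add — endpoints in different components.
F—G (7): add — endpoints in different components.
C—D (8): add — endpoints in different components.
MST edges: D—I, G—H, E—F, D—G, F—G, C—D; total weight 1+2+3+7+7+8 = 28.

28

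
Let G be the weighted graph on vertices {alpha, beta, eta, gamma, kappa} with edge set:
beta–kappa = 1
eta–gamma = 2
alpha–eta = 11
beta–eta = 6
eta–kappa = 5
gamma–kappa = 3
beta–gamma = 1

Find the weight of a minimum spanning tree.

15

Kruskal: consider edges lightest-first.
beta–gamma (1): add — endpoints in different components.
beta–kappa (1): add — endpoints in different components.
eta–gamma (2): add — endpoints in different components.
gamma–kappa (3): skip — gamma and kappa already connected.
eta–kappa (5): skip — eta and kappa already connected.
beta–eta (6): skip — eta and beta already connected.
alpha–eta (11): add — endpoints in different components.
MST edges: beta–gamma, beta–kappa, eta–gamma, alpha–eta; total weight 1+1+2+11 = 15.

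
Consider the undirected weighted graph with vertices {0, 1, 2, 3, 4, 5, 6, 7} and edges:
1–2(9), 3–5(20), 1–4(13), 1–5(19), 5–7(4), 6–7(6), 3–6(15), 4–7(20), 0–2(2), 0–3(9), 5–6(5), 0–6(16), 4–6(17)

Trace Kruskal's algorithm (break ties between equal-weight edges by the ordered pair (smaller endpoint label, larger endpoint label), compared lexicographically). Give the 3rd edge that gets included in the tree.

Sort edges by weight, then run Kruskal:
0–2 (2): add — endpoints in different components.
5–7 (4): add — endpoints in different components.
5–6 (5): add — endpoints in different components.
6–7 (6): skip — 6 and 7 already connected.
0–3 (9): add — endpoints in different components.
1–2 (9): add — endpoints in different components.
1–4 (13): add — endpoints in different components.
3–6 (15): add — endpoints in different components.
The 3rd edge added is 5–6.

5-6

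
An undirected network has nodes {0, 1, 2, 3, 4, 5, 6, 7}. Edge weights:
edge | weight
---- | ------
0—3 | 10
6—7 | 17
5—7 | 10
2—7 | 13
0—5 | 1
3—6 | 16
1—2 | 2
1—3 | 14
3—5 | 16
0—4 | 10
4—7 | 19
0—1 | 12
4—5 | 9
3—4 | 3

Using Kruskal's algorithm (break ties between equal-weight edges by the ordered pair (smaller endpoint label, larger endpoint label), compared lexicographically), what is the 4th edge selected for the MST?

Kruskal's algorithm — process edges by increasing weight (ties by edge label):
0—5 (1): add — endpoints in different components.
1—2 (2): add — endpoints in different components.
3—4 (3): add — endpoints in different components.
4—5 (9): add — endpoints in different components.
0—3 (10): skip — 0 and 3 already connected.
0—4 (10): skip — 0 and 4 already connected.
5—7 (10): add — endpoints in different components.
0—1 (12): add — endpoints in different components.
2—7 (13): skip — 2 and 7 already connected.
1—3 (14): skip — 1 and 3 already connected.
3—5 (16): skip — 3 and 5 already connected.
3—6 (16): add — endpoints in different components.
The 4th edge added is 4—5.

4-5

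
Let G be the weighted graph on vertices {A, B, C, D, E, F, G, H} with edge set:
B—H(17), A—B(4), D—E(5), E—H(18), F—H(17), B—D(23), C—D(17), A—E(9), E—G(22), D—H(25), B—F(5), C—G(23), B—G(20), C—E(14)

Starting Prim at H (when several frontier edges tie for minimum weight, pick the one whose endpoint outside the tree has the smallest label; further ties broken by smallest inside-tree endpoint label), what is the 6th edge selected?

C-E

Prim's algorithm from H:
Step 1: cheapest edge leaving the tree is B—H (17); add B.
Step 2: cheapest edge leaving the tree is A—B (4); add A.
Step 3: cheapest edge leaving the tree is B—F (5); add F.
Step 4: cheapest edge leaving the tree is A—E (9); add E.
Step 5: cheapest edge leaving the tree is D—E (5); add D.
Step 6: cheapest edge leaving the tree is C—E (14); add C.
Step 7: cheapest edge leaving the tree is B—G (20); add G.
The 6th edge added is C—E.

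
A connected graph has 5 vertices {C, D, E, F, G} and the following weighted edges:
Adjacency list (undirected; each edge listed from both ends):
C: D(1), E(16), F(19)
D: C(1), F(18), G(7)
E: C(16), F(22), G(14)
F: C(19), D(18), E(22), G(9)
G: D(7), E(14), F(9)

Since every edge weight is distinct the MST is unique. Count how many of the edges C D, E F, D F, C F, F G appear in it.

2

Kruskal's algorithm — process edges by increasing weight (ties by edge label):
C D (1): add — endpoints in different components.
D G (7): add — endpoints in different components.
F G (9): add — endpoints in different components.
E G (14): add — endpoints in different components.
MST edge set: {C D, D G, F G, E G}.
Of the listed edges, {C D, F G} are in the MST → 2.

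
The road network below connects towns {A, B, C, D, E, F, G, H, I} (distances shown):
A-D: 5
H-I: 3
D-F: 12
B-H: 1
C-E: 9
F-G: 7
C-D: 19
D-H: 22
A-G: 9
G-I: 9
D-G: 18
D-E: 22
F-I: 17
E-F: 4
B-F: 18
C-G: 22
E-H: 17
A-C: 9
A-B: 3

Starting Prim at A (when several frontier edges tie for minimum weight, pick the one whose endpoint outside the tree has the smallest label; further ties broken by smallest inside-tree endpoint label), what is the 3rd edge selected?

H-I

Prim's algorithm from A:
Step 1: cheapest edge leaving the tree is A-B (3); add B.
Step 2: cheapest edge leaving the tree is B-H (1); add H.
Step 3: cheapest edge leaving the tree is H-I (3); add I.
Step 4: cheapest edge leaving the tree is A-D (5); add D.
Step 5: cheapest edge leaving the tree is A-C (9); add C.
Step 6: cheapest edge leaving the tree is C-E (9); add E.
Step 7: cheapest edge leaving the tree is E-F (4); add F.
Step 8: cheapest edge leaving the tree is F-G (7); add G.
The 3rd edge added is H-I.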